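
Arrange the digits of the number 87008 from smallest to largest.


The number 87008 has digits: 8, 7, 0, 0, 8
Sorted: 0, 0, 7, 8, 8
Joining the sorted digits gives the result.
Final answer: 00788


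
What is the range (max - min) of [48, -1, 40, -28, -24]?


Maximum value: 48
Minimum value: -28
Range = 48 - (-28) = 76
Final answer: 76


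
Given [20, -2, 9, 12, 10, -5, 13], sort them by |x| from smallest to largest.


Compute absolute values:
  |20| = 20
  |-2| = 2
  |9| = 9
  |12| = 12
  |10| = 10
  |-5| = 5
  |13| = 13
Absolute values in increasing order: 2 < 5 < 9 < 10 < 12 < 13 < 20
Listing the original numbers in that order gives the answer.
Final answer: [-2, -5, 9, 10, 12, 13, 20]


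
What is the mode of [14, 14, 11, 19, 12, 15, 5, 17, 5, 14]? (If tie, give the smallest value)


Count the frequency of each value:
  5 appears 2 time(s)
  11 appears 1 time(s)
  12 appears 1 time(s)
  14 appears 3 time(s)
  15 appears 1 time(s)
  17 appears 1 time(s)
  19 appears 1 time(s)
Maximum frequency is 3.
Only 14 reaches that frequency, so it is the mode.
Final answer: 14


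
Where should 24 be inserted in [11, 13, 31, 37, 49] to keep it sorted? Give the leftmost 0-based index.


List is sorted: [11, 13, 31, 37, 49]
We need the leftmost position where 24 can be inserted, i.e. the first index whose element is >= 24 (or the end of the list if none is).
Binary search with low=0, high=5 (0-based indices):
  low=0, high=5, mid=2: a[2]=31 >= 24, so high = 2
  low=0, high=2, mid=1: a[1]=13 < 24, so low = 2
Now low = high = 2, so the insertion index is 2.
Final answer: 2


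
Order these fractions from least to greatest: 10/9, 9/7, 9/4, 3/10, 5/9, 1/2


Convert to decimal for comparison:
  10/9 = 1.1111
  9/7 = 1.2857
  9/4 = 2.25
  3/10 = 0.3
  5/9 = 0.5556
  1/2 = 0.5
Decimals in increasing order: 0.3 < 0.5 < 0.5556 < 1.1111 < 1.2857 < 2.25
Writing each back as its fraction gives the sorted order.
Final answer: 3/10, 1/2, 5/9, 10/9, 9/7, 9/4


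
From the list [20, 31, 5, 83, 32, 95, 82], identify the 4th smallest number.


Sort ascending: [5, 20, 31, 32, 82, 83, 95]
The 4th element (1-indexed) is at index 3.
Value = 32
Final answer: 32


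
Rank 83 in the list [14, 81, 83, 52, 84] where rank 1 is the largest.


Sort descending: [84, 83, 81, 52, 14]
Find 83 in the sorted list.
83 is at position 2.
Final answer: 2


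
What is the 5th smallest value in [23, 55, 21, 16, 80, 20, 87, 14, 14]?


Sort ascending: [14, 14, 16, 20, 21, 23, 55, 80, 87]
The 5th element (1-indexed) is at index 4.
Value = 21
Final answer: 21


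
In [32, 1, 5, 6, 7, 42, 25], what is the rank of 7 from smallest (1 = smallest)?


Sort ascending: [1, 5, 6, 7, 25, 32, 42]
Find 7 in the sorted list.
7 is at position 4 (1-indexed).
Final answer: 4


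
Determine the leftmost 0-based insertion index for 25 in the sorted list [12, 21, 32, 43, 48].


List is sorted: [12, 21, 32, 43, 48]
We need the leftmost position where 25 can be inserted, i.e. the first index whose element is >= 25 (or the end of the list if none is).
Binary search with low=0, high=5 (0-based indices):
  low=0, high=5, mid=2: a[2]=32 >= 25, so high = 2
  low=0, high=2, mid=1: a[1]=21 < 25, so low = 2
Now low = high = 2, so the insertion index is 2.
Final answer: 2


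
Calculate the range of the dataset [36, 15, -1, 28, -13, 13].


Maximum value: 36
Minimum value: -13
Range = 36 - (-13) = 49
Final answer: 49


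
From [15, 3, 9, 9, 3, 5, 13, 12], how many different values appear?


List all unique values:
Distinct values: [3, 5, 9, 12, 13, 15]
Count = 6
Final answer: 6


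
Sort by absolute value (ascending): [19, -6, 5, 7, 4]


Compute absolute values:
  |19| = 19
  |-6| = 6
  |5| = 5
  |7| = 7
  |4| = 4
Absolute values in increasing order: 4 < 5 < 6 < 7 < 19
Listing the original numbers in that order gives the answer.
Final answer: [4, 5, -6, 7, 19]


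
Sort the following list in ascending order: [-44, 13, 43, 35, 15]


Original list: [-44, 13, 43, 35, 15]
Repeatedly take the smallest remaining element:
  Remaining [-44, 13, 43, 35, 15] -> smallest is -44
  Remaining [13, 43, 35, 15] -> smallest is 13
  Remaining [43, 35, 15] -> smallest is 15
  Remaining [43, 35] -> smallest is 35
  Remaining [43] -> smallest is 43
Collecting the picks in order gives the sorted list.
Final answer: [-44, 13, 15, 35, 43]


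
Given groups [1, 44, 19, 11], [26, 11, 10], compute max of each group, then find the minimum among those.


Find max of each group:
  Group 1: [1, 44, 19, 11] -> max = 44
  Group 2: [26, 11, 10] -> max = 26
Maxes: [44, 26]
Minimum of maxes = 26
Final answer: 26


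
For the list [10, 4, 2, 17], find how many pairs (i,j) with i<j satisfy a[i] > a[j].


For each element, count the later elements that are smaller than it:
  10 (index 0): smaller elements after it = [4, 2] -> 2
  4 (index 1): smaller elements after it = [2] -> 1
  2 (index 2): smaller elements after it = [] -> 0
Total inversions = 2 + 1 + 0 = 3
Final answer: 3


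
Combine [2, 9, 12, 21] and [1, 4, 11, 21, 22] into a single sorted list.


List A: [2, 9, 12, 21]
List B: [1, 4, 11, 21, 22]
Repeatedly compare the front elements and take the smaller:
  2 vs 1 -> take 1
  2 vs 4 -> take 2
  9 vs 4 -> take 4
  9 vs 11 -> take 9
  12 vs 11 -> take 11
  12 vs 21 -> take 12
  21 vs 21 -> take 21
  A is exhausted; append the rest of B: [21, 22]
Final answer: [1, 2, 4, 9, 11, 12, 21, 21, 22]


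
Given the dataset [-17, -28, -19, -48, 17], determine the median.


First, sort the list: [-48, -28, -19, -17, 17]
The list has 5 elements (odd count).
The middle index is 2 (0-based), and the element there is -19.
Final answer: -19


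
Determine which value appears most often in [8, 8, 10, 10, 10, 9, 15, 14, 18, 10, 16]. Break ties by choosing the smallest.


Count the frequency of each value:
  8 appears 2 time(s)
  9 appears 1 time(s)
  10 appears 4 time(s)
  14 appears 1 time(s)
  15 appears 1 time(s)
  16 appears 1 time(s)
  18 appears 1 time(s)
Maximum frequency is 4.
Only 10 reaches that frequency, so it is the mode.
Final answer: 10


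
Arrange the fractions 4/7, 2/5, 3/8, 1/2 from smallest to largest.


Convert to decimal for comparison:
  4/7 = 0.5714
  2/5 = 0.4
  3/8 = 0.375
  1/2 = 0.5
Decimals in increasing order: 0.375 < 0.4 < 0.5 < 0.5714
Writing each back as its fraction gives the sorted order.
Final answer: 3/8, 2/5, 1/2, 4/7


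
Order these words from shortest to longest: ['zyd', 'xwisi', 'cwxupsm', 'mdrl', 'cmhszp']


Compute lengths:
  'zyd' has length 3
  'xwisi' has length 5
  'cwxupsm' has length 7
  'mdrl' has length 4
  'cmhszp' has length 6
Lengths in increasing order: 3 < 4 < 5 < 6 < 7
Listing the words in that order gives the answer.
Final answer: ['zyd', 'mdrl', 'xwisi', 'cmhszp', 'cwxupsm']


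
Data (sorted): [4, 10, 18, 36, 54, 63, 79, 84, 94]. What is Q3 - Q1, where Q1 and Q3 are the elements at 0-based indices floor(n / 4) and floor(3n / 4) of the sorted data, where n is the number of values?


The data has n = 9 elements.
Q1 index = floor(9 / 4) = floor(2.25) = 2; Q3 index = floor(3 * 9 / 4) = floor(6.75) = 6
Q1 = element at index 2 = 18
Q3 = element at index 6 = 79
IQR = 79 - 18 = 61
Final answer: 61


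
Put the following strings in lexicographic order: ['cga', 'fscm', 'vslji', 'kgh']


Compare strings character by character (the first differing letter decides):
  'cga' < 'fscm' since 'c' < 'f' at position 1
  'fscm' < 'kgh' since 'f' < 'k' at position 1
  'kgh' < 'vslji' since 'k' < 'v' at position 1
Chaining these comparisons gives the alphabetical order.
Final answer: ['cga', 'fscm', 'kgh', 'vslji']


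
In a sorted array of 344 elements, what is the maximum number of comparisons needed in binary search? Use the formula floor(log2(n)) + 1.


Binary search halves the search space each step.
Maximum comparisons = floor(log2(344)) + 1
log2(344) = 8.4263
floor(log2(344)) = 8, so 8 + 1 = 9
Final answer: 9


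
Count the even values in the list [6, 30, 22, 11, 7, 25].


Check each element:
  6 is even
  30 is even
  22 is even
  11 is odd
  7 is odd
  25 is odd
Evens: [6, 30, 22]
Count of evens = 3
Final answer: 3


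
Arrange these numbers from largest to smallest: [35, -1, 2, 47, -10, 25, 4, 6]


Original list: [35, -1, 2, 47, -10, 25, 4, 6]
Repeatedly take the largest remaining element:
  Remaining [35, -1, 2, 47, -10, 25, 4, 6] -> largest is 47
  Remaining [35, -1, 2, -10, 25, 4, 6] -> largest is 35
  Remaining [-1, 2, -10, 25, 4, 6] -> largest is 25
  Remaining [-1, 2, -10, 4, 6] -> largest is 6
  Remaining [-1, 2, -10, 4] -> largest is 4
  Remaining [-1, 2, -10] -> largest is 2
  Remaining [-1, -10] -> largest is -1
  Remaining [-10] -> largest is -10
Collecting the picks in order gives the descending list.
Final answer: [47, 35, 25, 6, 4, 2, -1, -10]


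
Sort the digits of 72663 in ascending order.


The number 72663 has digits: 7, 2, 6, 6, 3
Sorted: 2, 3, 6, 6, 7
Joining the sorted digits gives the result.
Final answer: 23667


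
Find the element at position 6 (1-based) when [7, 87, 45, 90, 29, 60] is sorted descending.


Sort descending: [90, 87, 60, 45, 29, 7]
The 6th element (1-indexed) is at index 5.
Value = 7
Final answer: 7


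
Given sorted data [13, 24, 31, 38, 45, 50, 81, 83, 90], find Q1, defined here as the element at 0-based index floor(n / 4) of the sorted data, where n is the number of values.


The list has n = 9 elements.
Q1 index = floor(9 / 4) = floor(2.25) = 2
Counting from index 0 in the sorted data, the element at index 2 is 31.
Final answer: 31


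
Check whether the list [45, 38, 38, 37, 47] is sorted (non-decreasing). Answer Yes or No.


Check consecutive pairs:
  45 <= 38? False
  38 <= 38? True
  38 <= 37? False
  37 <= 47? True
2 consecutive pair(s) are out of order, so the list is not sorted.
Final answer: No


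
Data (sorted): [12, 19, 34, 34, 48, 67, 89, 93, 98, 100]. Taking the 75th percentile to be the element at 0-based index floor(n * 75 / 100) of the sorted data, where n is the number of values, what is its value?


The dataset has n = 10 elements.
Index = floor(10 * 75 / 100) = floor(750 / 100) = floor(7.5) = 7
Counting from index 0 in the sorted data, the element at index 7 is 93.
Final answer: 93


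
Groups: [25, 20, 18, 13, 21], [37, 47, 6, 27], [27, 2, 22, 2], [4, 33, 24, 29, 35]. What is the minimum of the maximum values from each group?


Find max of each group:
  Group 1: [25, 20, 18, 13, 21] -> max = 25
  Group 2: [37, 47, 6, 27] -> max = 47
  Group 3: [27, 2, 22, 2] -> max = 27
  Group 4: [4, 33, 24, 29, 35] -> max = 35
Maxes: [25, 47, 27, 35]
Minimum of maxes = 25
Final answer: 25


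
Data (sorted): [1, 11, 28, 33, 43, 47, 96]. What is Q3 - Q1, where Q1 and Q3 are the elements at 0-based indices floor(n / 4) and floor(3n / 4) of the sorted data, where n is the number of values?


The data has n = 7 elements.
Q1 index = floor(7 / 4) = floor(1.75) = 1; Q3 index = floor(3 * 7 / 4) = floor(5.25) = 5
Q1 = element at index 1 = 11
Q3 = element at index 5 = 47
IQR = 47 - 11 = 36
Final answer: 36


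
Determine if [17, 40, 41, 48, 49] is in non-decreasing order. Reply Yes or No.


Check consecutive pairs:
  17 <= 40? True
  40 <= 41? True
  41 <= 48? True
  48 <= 49? True
Every consecutive pair is in order, so the list is non-decreasing.
Final answer: Yes


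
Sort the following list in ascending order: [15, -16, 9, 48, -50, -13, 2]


Original list: [15, -16, 9, 48, -50, -13, 2]
Repeatedly take the smallest remaining element:
  Remaining [15, -16, 9, 48, -50, -13, 2] -> smallest is -50
  Remaining [15, -16, 9, 48, -13, 2] -> smallest is -16
  Remaining [15, 9, 48, -13, 2] -> smallest is -13
  Remaining [15, 9, 48, 2] -> smallest is 2
  Remaining [15, 9, 48] -> smallest is 9
  Remaining [15, 48] -> smallest is 15
  Remaining [48] -> smallest is 48
Collecting the picks in order gives the sorted list.
Final answer: [-50, -16, -13, 2, 9, 15, 48]


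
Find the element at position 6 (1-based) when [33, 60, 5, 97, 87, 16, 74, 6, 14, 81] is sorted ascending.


Sort ascending: [5, 6, 14, 16, 33, 60, 74, 81, 87, 97]
The 6th element (1-indexed) is at index 5.
Value = 60
Final answer: 60


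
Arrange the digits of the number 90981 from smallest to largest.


The number 90981 has digits: 9, 0, 9, 8, 1
Sorted: 0, 1, 8, 9, 9
Joining the sorted digits gives the result.
Final answer: 01899


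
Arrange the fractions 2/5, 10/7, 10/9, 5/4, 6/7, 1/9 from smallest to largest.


Convert to decimal for comparison:
  2/5 = 0.4
  10/7 = 1.4286
  10/9 = 1.1111
  5/4 = 1.25
  6/7 = 0.8571
  1/9 = 0.1111
Decimals in increasing order: 0.1111 < 0.4 < 0.8571 < 1.1111 < 1.25 < 1.4286
Writing each back as its fraction gives the sorted order.
Final answer: 1/9, 2/5, 6/7, 10/9, 5/4, 10/7


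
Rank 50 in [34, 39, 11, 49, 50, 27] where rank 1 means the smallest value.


Sort ascending: [11, 27, 34, 39, 49, 50]
Find 50 in the sorted list.
50 is at position 6 (1-indexed).
Final answer: 6


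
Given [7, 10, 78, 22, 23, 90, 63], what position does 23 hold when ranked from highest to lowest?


Sort descending: [90, 78, 63, 23, 22, 10, 7]
Find 23 in the sorted list.
23 is at position 4.
Final answer: 4


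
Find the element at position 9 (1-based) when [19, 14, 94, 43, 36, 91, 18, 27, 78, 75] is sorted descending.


Sort descending: [94, 91, 78, 75, 43, 36, 27, 19, 18, 14]
The 9th element (1-indexed) is at index 8.
Value = 18
Final answer: 18


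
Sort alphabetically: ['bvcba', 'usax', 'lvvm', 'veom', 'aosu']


Compare strings character by character (the first differing letter decides):
  'aosu' < 'bvcba' since 'a' < 'b' at position 1
  'bvcba' < 'lvvm' since 'b' < 'l' at position 1
  'lvvm' < 'usax' since 'l' < 'u' at position 1
  'usax' < 'veom' since 'u' < 'v' at position 1
Chaining these comparisons gives the alphabetical order.
Final answer: ['aosu', 'bvcba', 'lvvm', 'usax', 'veom']


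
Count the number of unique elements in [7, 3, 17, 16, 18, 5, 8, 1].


List all unique values:
Distinct values: [1, 3, 5, 7, 8, 16, 17, 18]
Count = 8
Final answer: 8


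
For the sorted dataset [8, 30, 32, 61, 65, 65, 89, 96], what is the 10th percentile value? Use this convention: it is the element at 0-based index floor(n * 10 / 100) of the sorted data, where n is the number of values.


The dataset has n = 8 elements.
Index = floor(8 * 10 / 100) = floor(80 / 100) = floor(0.8) = 0
Counting from index 0 in the sorted data, the element at index 0 is 8.
Final answer: 8


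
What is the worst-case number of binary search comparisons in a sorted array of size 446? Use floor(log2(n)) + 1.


Binary search halves the search space each step.
Maximum comparisons = floor(log2(446)) + 1
log2(446) = 8.8009
floor(log2(446)) = 8, so 8 + 1 = 9
Final answer: 9


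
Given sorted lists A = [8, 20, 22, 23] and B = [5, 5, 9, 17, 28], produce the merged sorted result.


List A: [8, 20, 22, 23]
List B: [5, 5, 9, 17, 28]
Repeatedly compare the front elements and take the smaller:
  8 vs 5 -> take 5
  8 vs 5 -> take 5
  8 vs 9 -> take 8
  20 vs 9 -> take 9
  20 vs 17 -> take 17
  20 vs 28 -> take 20
  22 vs 28 -> take 22
  23 vs 28 -> take 23
  A is exhausted; append the rest of B: [28]
Final answer: [5, 5, 8, 9, 17, 20, 22, 23, 28]


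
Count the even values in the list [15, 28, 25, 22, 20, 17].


Check each element:
  15 is odd
  28 is even
  25 is odd
  22 is even
  20 is even
  17 is odd
Evens: [28, 22, 20]
Count of evens = 3
Final answer: 3


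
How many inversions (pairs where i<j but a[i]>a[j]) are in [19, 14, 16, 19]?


For each element, count the later elements that are smaller than it:
  19 (index 0): smaller elements after it = [14, 16] -> 2
  14 (index 1): smaller elements after it = [] -> 0
  16 (index 2): smaller elements after it = [] -> 0
Total inversions = 2 + 0 + 0 = 2
Final answer: 2


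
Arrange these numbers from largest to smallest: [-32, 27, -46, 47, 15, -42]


Original list: [-32, 27, -46, 47, 15, -42]
Repeatedly take the largest remaining element:
  Remaining [-32, 27, -46, 47, 15, -42] -> largest is 47
  Remaining [-32, 27, -46, 15, -42] -> largest is 27
  Remaining [-32, -46, 15, -42] -> largest is 15
  Remaining [-32, -46, -42] -> largest is -32
  Remaining [-46, -42] -> largest is -42
  Remaining [-46] -> largest is -46
Collecting the picks in order gives the descending list.
Final answer: [47, 27, 15, -32, -42, -46]


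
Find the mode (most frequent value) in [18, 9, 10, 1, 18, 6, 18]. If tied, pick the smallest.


Count the frequency of each value:
  1 appears 1 time(s)
  6 appears 1 time(s)
  9 appears 1 time(s)
  10 appears 1 time(s)
  18 appears 3 time(s)
Maximum frequency is 3.
Only 18 reaches that frequency, so it is the mode.
Final answer: 18


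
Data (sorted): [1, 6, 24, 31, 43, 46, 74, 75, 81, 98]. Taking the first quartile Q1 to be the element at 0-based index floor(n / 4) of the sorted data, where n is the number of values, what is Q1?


The list has n = 10 elements.
Q1 index = floor(10 / 4) = floor(2.5) = 2
Counting from index 0 in the sorted data, the element at index 2 is 24.
Final answer: 24


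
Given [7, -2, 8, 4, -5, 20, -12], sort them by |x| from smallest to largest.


Compute absolute values:
  |7| = 7
  |-2| = 2
  |8| = 8
  |4| = 4
  |-5| = 5
  |20| = 20
  |-12| = 12
Absolute values in increasing order: 2 < 4 < 5 < 7 < 8 < 12 < 20
Listing the original numbers in that order gives the answer.
Final answer: [-2, 4, -5, 7, 8, -12, 20]


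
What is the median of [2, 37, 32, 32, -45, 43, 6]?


First, sort the list: [-45, 2, 6, 32, 32, 37, 43]
The list has 7 elements (odd count).
The middle index is 3 (0-based), and the element there is 32.
Final answer: 32


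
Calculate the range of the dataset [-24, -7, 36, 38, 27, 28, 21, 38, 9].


Maximum value: 38
Minimum value: -24
Range = 38 - (-24) = 62
Final answer: 62


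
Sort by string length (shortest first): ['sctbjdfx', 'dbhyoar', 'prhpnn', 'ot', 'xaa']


Compute lengths:
  'sctbjdfx' has length 8
  'dbhyoar' has length 7
  'prhpnn' has length 6
  'ot' has length 2
  'xaa' has length 3
Lengths in increasing order: 2 < 3 < 6 < 7 < 8
Listing the words in that order gives the answer.
Final answer: ['ot', 'xaa', 'prhpnn', 'dbhyoar', 'sctbjdfx']


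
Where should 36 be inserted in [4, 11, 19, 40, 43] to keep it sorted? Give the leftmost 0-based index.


List is sorted: [4, 11, 19, 40, 43]
We need the leftmost position where 36 can be inserted, i.e. the first index whose element is >= 36 (or the end of the list if none is).
Binary search with low=0, high=5 (0-based indices):
  low=0, high=5, mid=2: a[2]=19 < 36, so low = 3
  low=3, high=5, mid=4: a[4]=43 >= 36, so high = 4
  low=3, high=4, mid=3: a[3]=40 >= 36, so high = 3
Now low = high = 3, so the insertion index is 3.
Final answer: 3


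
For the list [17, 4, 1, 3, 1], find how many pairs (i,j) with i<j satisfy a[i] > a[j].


For each element, count the later elements that are smaller than it:
  17 (index 0): smaller elements after it = [4, 1, 3, 1] -> 4
  4 (index 1): smaller elements after it = [1, 3, 1] -> 3
  1 (index 2): smaller elements after it = [] -> 0
  3 (index 3): smaller elements after it = [1] -> 1
Total inversions = 4 + 3 + 0 + 1 = 8
Final answer: 8


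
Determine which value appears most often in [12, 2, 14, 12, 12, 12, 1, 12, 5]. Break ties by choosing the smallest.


Count the frequency of each value:
  1 appears 1 time(s)
  2 appears 1 time(s)
  5 appears 1 time(s)
  12 appears 5 time(s)
  14 appears 1 time(s)
Maximum frequency is 5.
Only 12 reaches that frequency, so it is the mode.
Final answer: 12


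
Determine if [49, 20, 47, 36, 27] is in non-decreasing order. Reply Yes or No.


Check consecutive pairs:
  49 <= 20? False
  20 <= 47? True
  47 <= 36? False
  36 <= 27? False
3 consecutive pair(s) are out of order, so the list is not sorted.
Final answer: No


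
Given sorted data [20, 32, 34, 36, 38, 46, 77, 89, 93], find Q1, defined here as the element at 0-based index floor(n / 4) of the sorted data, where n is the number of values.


The list has n = 9 elements.
Q1 index = floor(9 / 4) = floor(2.25) = 2
Counting from index 0 in the sorted data, the element at index 2 is 34.
Final answer: 34


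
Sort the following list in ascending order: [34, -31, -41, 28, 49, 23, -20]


Original list: [34, -31, -41, 28, 49, 23, -20]
Repeatedly take the smallest remaining element:
  Remaining [34, -31, -41, 28, 49, 23, -20] -> smallest is -41
  Remaining [34, -31, 28, 49, 23, -20] -> smallest is -31
  Remaining [34, 28, 49, 23, -20] -> smallest is -20
  Remaining [34, 28, 49, 23] -> smallest is 23
  Remaining [34, 28, 49] -> smallest is 28
  Remaining [34, 49] -> smallest is 34
  Remaining [49] -> smallest is 49
Collecting the picks in order gives the sorted list.
Final answer: [-41, -31, -20, 23, 28, 34, 49]


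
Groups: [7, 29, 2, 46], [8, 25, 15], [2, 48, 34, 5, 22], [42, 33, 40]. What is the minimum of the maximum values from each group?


Find max of each group:
  Group 1: [7, 29, 2, 46] -> max = 46
  Group 2: [8, 25, 15] -> max = 25
  Group 3: [2, 48, 34, 5, 22] -> max = 48
  Group 4: [42, 33, 40] -> max = 42
Maxes: [46, 25, 48, 42]
Minimum of maxes = 25
Final answer: 25


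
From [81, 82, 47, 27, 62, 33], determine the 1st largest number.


Sort descending: [82, 81, 62, 47, 33, 27]
The 1st element (1-indexed) is at index 0.
Value = 82
Final answer: 82


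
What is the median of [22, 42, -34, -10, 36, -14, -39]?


First, sort the list: [-39, -34, -14, -10, 22, 36, 42]
The list has 7 elements (odd count).
The middle index is 3 (0-based), and the element there is -10.
Final answer: -10


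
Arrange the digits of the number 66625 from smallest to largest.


The number 66625 has digits: 6, 6, 6, 2, 5
Sorted: 2, 5, 6, 6, 6
Joining the sorted digits gives the result.
Final answer: 25666


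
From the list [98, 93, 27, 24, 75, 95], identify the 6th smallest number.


Sort ascending: [24, 27, 75, 93, 95, 98]
The 6th element (1-indexed) is at index 5.
Value = 98
Final answer: 98


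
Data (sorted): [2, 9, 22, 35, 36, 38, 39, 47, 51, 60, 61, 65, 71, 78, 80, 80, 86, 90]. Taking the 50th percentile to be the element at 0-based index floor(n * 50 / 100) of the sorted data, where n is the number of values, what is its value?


The dataset has n = 18 elements.
Index = floor(18 * 50 / 100) = floor(900 / 100) = floor(9) = 9
Counting from index 0 in the sorted data, the element at index 9 is 60.
Final answer: 60


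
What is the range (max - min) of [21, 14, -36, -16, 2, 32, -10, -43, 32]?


Maximum value: 32
Minimum value: -43
Range = 32 - (-43) = 75
Final answer: 75


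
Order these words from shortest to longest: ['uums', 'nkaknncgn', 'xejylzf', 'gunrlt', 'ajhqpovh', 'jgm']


Compute lengths:
  'uums' has length 4
  'nkaknncgn' has length 9
  'xejylzf' has length 7
  'gunrlt' has length 6
  'ajhqpovh' has length 8
  'jgm' has length 3
Lengths in increasing order: 3 < 4 < 6 < 7 < 8 < 9
Listing the words in that order gives the answer.
Final answer: ['jgm', 'uums', 'gunrlt', 'xejylzf', 'ajhqpovh', 'nkaknncgn']


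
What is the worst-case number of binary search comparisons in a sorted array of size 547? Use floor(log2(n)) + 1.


Binary search halves the search space each step.
Maximum comparisons = floor(log2(547)) + 1
log2(547) = 9.0954
floor(log2(547)) = 9, so 9 + 1 = 10
Final answer: 10


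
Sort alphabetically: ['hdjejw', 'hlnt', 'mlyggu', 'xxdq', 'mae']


Compare strings character by character (the first differing letter decides):
  'hdjejw' < 'hlnt' since 'd' < 'l' at position 2
  'hlnt' < 'mae' since 'h' < 'm' at position 1
  'mae' < 'mlyggu' since 'a' < 'l' at position 2
  'mlyggu' < 'xxdq' since 'm' < 'x' at position 1
Chaining these comparisons gives the alphabetical order.
Final answer: ['hdjejw', 'hlnt', 'mae', 'mlyggu', 'xxdq']


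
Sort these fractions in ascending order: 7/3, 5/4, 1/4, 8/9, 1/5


Convert to decimal for comparison:
  7/3 = 2.3333
  5/4 = 1.25
  1/4 = 0.25
  8/9 = 0.8889
  1/5 = 0.2
Decimals in increasing order: 0.2 < 0.25 < 0.8889 < 1.25 < 2.3333
Writing each back as its fraction gives the sorted order.
Final answer: 1/5, 1/4, 8/9, 5/4, 7/3


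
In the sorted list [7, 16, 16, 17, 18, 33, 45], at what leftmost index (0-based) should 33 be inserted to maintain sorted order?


List is sorted: [7, 16, 16, 17, 18, 33, 45]
We need the leftmost position where 33 can be inserted, i.e. the first index whose element is >= 33 (or the end of the list if none is).
Binary search with low=0, high=7 (0-based indices):
  low=0, high=7, mid=3: a[3]=17 < 33, so low = 4
  low=4, high=7, mid=5: a[5]=33 >= 33, so high = 5
  low=4, high=5, mid=4: a[4]=18 < 33, so low = 5
Now low = high = 5, so the insertion index is 5.
Final answer: 5


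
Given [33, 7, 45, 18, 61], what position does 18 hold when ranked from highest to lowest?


Sort descending: [61, 45, 33, 18, 7]
Find 18 in the sorted list.
18 is at position 4.
Final answer: 4


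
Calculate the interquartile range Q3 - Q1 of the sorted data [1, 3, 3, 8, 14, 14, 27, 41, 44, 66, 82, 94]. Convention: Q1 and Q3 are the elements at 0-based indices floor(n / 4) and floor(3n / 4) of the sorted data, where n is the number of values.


The data has n = 12 elements.
Q1 index = floor(12 / 4) = floor(3) = 3; Q3 index = floor(3 * 12 / 4) = floor(9) = 9
Q1 = element at index 3 = 8
Q3 = element at index 9 = 66
IQR = 66 - 8 = 58
Final answer: 58


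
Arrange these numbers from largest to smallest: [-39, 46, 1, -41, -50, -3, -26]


Original list: [-39, 46, 1, -41, -50, -3, -26]
Repeatedly take the largest remaining element:
  Remaining [-39, 46, 1, -41, -50, -3, -26] -> largest is 46
  Remaining [-39, 1, -41, -50, -3, -26] -> largest is 1
  Remaining [-39, -41, -50, -3, -26] -> largest is -3
  Remaining [-39, -41, -50, -26] -> largest is -26
  Remaining [-39, -41, -50] -> largest is -39
  Remaining [-41, -50] -> largest is -41
  Remaining [-50] -> largest is -50
Collecting the picks in order gives the descending list.
Final answer: [46, 1, -3, -26, -39, -41, -50]


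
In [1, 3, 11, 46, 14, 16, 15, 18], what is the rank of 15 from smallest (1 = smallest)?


Sort ascending: [1, 3, 11, 14, 15, 16, 18, 46]
Find 15 in the sorted list.
15 is at position 5 (1-indexed).
Final answer: 5


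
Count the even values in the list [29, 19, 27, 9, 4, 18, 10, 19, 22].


Check each element:
  29 is odd
  19 is odd
  27 is odd
  9 is odd
  4 is even
  18 is even
  10 is even
  19 is odd
  22 is even
Evens: [4, 18, 10, 22]
Count of evens = 4
Final answer: 4


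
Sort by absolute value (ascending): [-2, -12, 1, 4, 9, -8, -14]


Compute absolute values:
  |-2| = 2
  |-12| = 12
  |1| = 1
  |4| = 4
  |9| = 9
  |-8| = 8
  |-14| = 14
Absolute values in increasing order: 1 < 2 < 4 < 8 < 9 < 12 < 14
Listing the original numbers in that order gives the answer.
Final answer: [1, -2, 4, -8, 9, -12, -14]


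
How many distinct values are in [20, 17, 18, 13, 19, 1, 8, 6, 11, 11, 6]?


List all unique values:
Distinct values: [1, 6, 8, 11, 13, 17, 18, 19, 20]
Count = 9
Final answer: 9


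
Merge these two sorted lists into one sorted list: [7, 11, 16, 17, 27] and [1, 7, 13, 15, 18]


List A: [7, 11, 16, 17, 27]
List B: [1, 7, 13, 15, 18]
Repeatedly compare the front elements and take the smaller:
  7 vs 1 -> take 1
  7 vs 7 -> take 7
  11 vs 7 -> take 7
  11 vs 13 -> take 11
  16 vs 13 -> take 13
  16 vs 15 -> take 15
  16 vs 18 -> take 16
  17 vs 18 -> take 17
  27 vs 18 -> take 18
  B is exhausted; append the rest of A: [27]
Final answer: [1, 7, 7, 11, 13, 15, 16, 17, 18, 27]


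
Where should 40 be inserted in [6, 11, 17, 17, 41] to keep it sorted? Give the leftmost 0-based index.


List is sorted: [6, 11, 17, 17, 41]
We need the leftmost position where 40 can be inserted, i.e. the first index whose element is >= 40 (or the end of the list if none is).
Binary search with low=0, high=5 (0-based indices):
  low=0, high=5, mid=2: a[2]=17 < 40, so low = 3
  low=3, high=5, mid=4: a[4]=41 >= 40, so high = 4
  low=3, high=4, mid=3: a[3]=17 < 40, so low = 4
Now low = high = 4, so the insertion index is 4.
Final answer: 4


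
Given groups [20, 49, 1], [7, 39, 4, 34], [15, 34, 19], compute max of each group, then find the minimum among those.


Find max of each group:
  Group 1: [20, 49, 1] -> max = 49
  Group 2: [7, 39, 4, 34] -> max = 39
  Group 3: [15, 34, 19] -> max = 34
Maxes: [49, 39, 34]
Minimum of maxes = 34
Final answer: 34


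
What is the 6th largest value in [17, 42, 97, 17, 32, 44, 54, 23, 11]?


Sort descending: [97, 54, 44, 42, 32, 23, 17, 17, 11]
The 6th element (1-indexed) is at index 5.
Value = 23
Final answer: 23


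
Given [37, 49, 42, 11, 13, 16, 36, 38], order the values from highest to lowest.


Original list: [37, 49, 42, 11, 13, 16, 36, 38]
Repeatedly take the largest remaining element:
  Remaining [37, 49, 42, 11, 13, 16, 36, 38] -> largest is 49
  Remaining [37, 42, 11, 13, 16, 36, 38] -> largest is 42
  Remaining [37, 11, 13, 16, 36, 38] -> largest is 38
  Remaining [37, 11, 13, 16, 36] -> largest is 37
  Remaining [11, 13, 16, 36] -> largest is 36
  Remaining [11, 13, 16] -> largest is 16
  Remaining [11, 13] -> largest is 13
  Remaining [11] -> largest is 11
Collecting the picks in order gives the descending list.
Final answer: [49, 42, 38, 37, 36, 16, 13, 11]


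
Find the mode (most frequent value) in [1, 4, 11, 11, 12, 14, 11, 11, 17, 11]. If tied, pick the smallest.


Count the frequency of each value:
  1 appears 1 time(s)
  4 appears 1 time(s)
  11 appears 5 time(s)
  12 appears 1 time(s)
  14 appears 1 time(s)
  17 appears 1 time(s)
Maximum frequency is 5.
Only 11 reaches that frequency, so it is the mode.
Final answer: 11


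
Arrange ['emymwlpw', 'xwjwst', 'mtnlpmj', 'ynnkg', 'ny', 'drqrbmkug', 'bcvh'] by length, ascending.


Compute lengths:
  'emymwlpw' has length 8
  'xwjwst' has length 6
  'mtnlpmj' has length 7
  'ynnkg' has length 5
  'ny' has length 2
  'drqrbmkug' has length 9
  'bcvh' has length 4
Lengths in increasing order: 2 < 4 < 5 < 6 < 7 < 8 < 9
Listing the words in that order gives the answer.
Final answer: ['ny', 'bcvh', 'ynnkg', 'xwjwst', 'mtnlpmj', 'emymwlpw', 'drqrbmkug']


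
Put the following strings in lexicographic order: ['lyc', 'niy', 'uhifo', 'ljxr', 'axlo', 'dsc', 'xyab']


Compare strings character by character (the first differing letter decides):
  'axlo' < 'dsc' since 'a' < 'd' at position 1
  'dsc' < 'ljxr' since 'd' < 'l' at position 1
  'ljxr' < 'lyc' since 'j' < 'y' at position 2
  'lyc' < 'niy' since 'l' < 'n' at position 1
  'niy' < 'uhifo' since 'n' < 'u' at position 1
  'uhifo' < 'xyab' since 'u' < 'x' at position 1
Chaining these comparisons gives the alphabetical order.
Final answer: ['axlo', 'dsc', 'ljxr', 'lyc', 'niy', 'uhifo', 'xyab']


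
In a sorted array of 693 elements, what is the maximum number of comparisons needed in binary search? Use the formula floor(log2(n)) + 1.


Binary search halves the search space each step.
Maximum comparisons = floor(log2(693)) + 1
log2(693) = 9.4367
floor(log2(693)) = 9, so 9 + 1 = 10
Final answer: 10


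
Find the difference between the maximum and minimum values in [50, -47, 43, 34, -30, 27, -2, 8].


Maximum value: 50
Minimum value: -47
Range = 50 - (-47) = 97
Final answer: 97


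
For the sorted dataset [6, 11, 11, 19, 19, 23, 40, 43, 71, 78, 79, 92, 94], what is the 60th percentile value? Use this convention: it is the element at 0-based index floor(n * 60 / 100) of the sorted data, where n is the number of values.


The dataset has n = 13 elements.
Index = floor(13 * 60 / 100) = floor(780 / 100) = floor(7.8) = 7
Counting from index 0 in the sorted data, the element at index 7 is 43.
Final answer: 43


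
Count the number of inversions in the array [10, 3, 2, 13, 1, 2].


For each element, count the later elements that are smaller than it:
  10 (index 0): smaller elements after it = [3, 2, 1, 2] -> 4
  3 (index 1): smaller elements after it = [2, 1, 2] -> 3
  2 (index 2): smaller elements after it = [1] -> 1
  13 (index 3): smaller elements after it = [1, 2] -> 2
  1 (index 4): smaller elements after it = [] -> 0
Total inversions = 4 + 3 + 1 + 2 + 0 = 10
Final answer: 10


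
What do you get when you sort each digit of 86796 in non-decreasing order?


The number 86796 has digits: 8, 6, 7, 9, 6
Sorted: 6, 6, 7, 8, 9
Joining the sorted digits gives the result.
Final answer: 66789


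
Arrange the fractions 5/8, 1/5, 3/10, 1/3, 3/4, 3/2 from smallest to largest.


Convert to decimal for comparison:
  5/8 = 0.625
  1/5 = 0.2
  3/10 = 0.3
  1/3 = 0.3333
  3/4 = 0.75
  3/2 = 1.5
Decimals in increasing order: 0.2 < 0.3 < 0.3333 < 0.625 < 0.75 < 1.5
Writing each back as its fraction gives the sorted order.
Final answer: 1/5, 3/10, 1/3, 5/8, 3/4, 3/2


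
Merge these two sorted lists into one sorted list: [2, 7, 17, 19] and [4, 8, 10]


List A: [2, 7, 17, 19]
List B: [4, 8, 10]
Repeatedly compare the front elements and take the smaller:
  2 vs 4 -> take 2
  7 vs 4 -> take 4
  7 vs 8 -> take 7
  17 vs 8 -> take 8
  17 vs 10 -> take 10
  B is exhausted; append the rest of A: [17, 19]
Final answer: [2, 4, 7, 8, 10, 17, 19]


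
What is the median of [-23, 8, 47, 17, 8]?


First, sort the list: [-23, 8, 8, 17, 47]
The list has 5 elements (odd count).
The middle index is 2 (0-based), and the element there is 8.
Final answer: 8


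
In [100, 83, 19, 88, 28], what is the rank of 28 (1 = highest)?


Sort descending: [100, 88, 83, 28, 19]
Find 28 in the sorted list.
28 is at position 4.
Final answer: 4


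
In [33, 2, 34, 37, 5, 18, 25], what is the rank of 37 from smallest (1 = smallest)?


Sort ascending: [2, 5, 18, 25, 33, 34, 37]
Find 37 in the sorted list.
37 is at position 7 (1-indexed).
Final answer: 7


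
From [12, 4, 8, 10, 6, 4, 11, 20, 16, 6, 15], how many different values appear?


List all unique values:
Distinct values: [4, 6, 8, 10, 11, 12, 15, 16, 20]
Count = 9
Final answer: 9


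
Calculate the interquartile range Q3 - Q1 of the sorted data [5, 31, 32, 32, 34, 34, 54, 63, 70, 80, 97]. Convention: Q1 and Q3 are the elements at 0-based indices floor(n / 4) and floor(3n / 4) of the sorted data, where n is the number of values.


The data has n = 11 elements.
Q1 index = floor(11 / 4) = floor(2.75) = 2; Q3 index = floor(3 * 11 / 4) = floor(8.25) = 8
Q1 = element at index 2 = 32
Q3 = element at index 8 = 70
IQR = 70 - 32 = 38
Final answer: 38


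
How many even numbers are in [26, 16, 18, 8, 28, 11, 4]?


Check each element:
  26 is even
  16 is even
  18 is even
  8 is even
  28 is even
  11 is odd
  4 is even
Evens: [26, 16, 18, 8, 28, 4]
Count of evens = 6
Final answer: 6


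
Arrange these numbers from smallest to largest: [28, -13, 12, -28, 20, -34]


Original list: [28, -13, 12, -28, 20, -34]
Repeatedly take the smallest remaining element:
  Remaining [28, -13, 12, -28, 20, -34] -> smallest is -34
  Remaining [28, -13, 12, -28, 20] -> smallest is -28
  Remaining [28, -13, 12, 20] -> smallest is -13
  Remaining [28, 12, 20] -> smallest is 12
  Remaining [28, 20] -> smallest is 20
  Remaining [28] -> smallest is 28
Collecting the picks in order gives the sorted list.
Final answer: [-34, -28, -13, 12, 20, 28]


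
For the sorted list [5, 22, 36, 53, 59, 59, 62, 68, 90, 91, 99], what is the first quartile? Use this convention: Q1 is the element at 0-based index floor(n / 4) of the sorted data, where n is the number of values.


The list has n = 11 elements.
Q1 index = floor(11 / 4) = floor(2.75) = 2
Counting from index 0 in the sorted data, the element at index 2 is 36.
Final answer: 36


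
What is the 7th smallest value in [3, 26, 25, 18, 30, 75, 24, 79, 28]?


Sort ascending: [3, 18, 24, 25, 26, 28, 30, 75, 79]
The 7th element (1-indexed) is at index 6.
Value = 30
Final answer: 30


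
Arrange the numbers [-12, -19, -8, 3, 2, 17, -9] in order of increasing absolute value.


Compute absolute values:
  |-12| = 12
  |-19| = 19
  |-8| = 8
  |3| = 3
  |2| = 2
  |17| = 17
  |-9| = 9
Absolute values in increasing order: 2 < 3 < 8 < 9 < 12 < 17 < 19
Listing the original numbers in that order gives the answer.
Final answer: [2, 3, -8, -9, -12, 17, -19]


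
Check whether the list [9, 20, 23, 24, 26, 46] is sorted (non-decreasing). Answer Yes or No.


Check consecutive pairs:
  9 <= 20? True
  20 <= 23? True
  23 <= 24? True
  24 <= 26? True
  26 <= 46? True
Every consecutive pair is in order, so the list is non-decreasing.
Final answer: Yes


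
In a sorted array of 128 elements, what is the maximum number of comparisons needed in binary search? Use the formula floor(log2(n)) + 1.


Binary search halves the search space each step.
Maximum comparisons = floor(log2(128)) + 1
log2(128) = 7.0
floor(log2(128)) = 7, so 7 + 1 = 8
Final answer: 8


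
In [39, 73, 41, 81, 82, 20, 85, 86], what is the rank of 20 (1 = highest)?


Sort descending: [86, 85, 82, 81, 73, 41, 39, 20]
Find 20 in the sorted list.
20 is at position 8.
Final answer: 8


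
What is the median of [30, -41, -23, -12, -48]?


First, sort the list: [-48, -41, -23, -12, 30]
The list has 5 elements (odd count).
The middle index is 2 (0-based), and the element there is -23.
Final answer: -23


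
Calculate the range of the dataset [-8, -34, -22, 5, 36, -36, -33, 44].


Maximum value: 44
Minimum value: -36
Range = 44 - (-36) = 80
Final answer: 80


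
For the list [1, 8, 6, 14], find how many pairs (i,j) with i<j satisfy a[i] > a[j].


For each element, count the later elements that are smaller than it:
  1 (index 0): smaller elements after it = [] -> 0
  8 (index 1): smaller elements after it = [6] -> 1
  6 (index 2): smaller elements after it = [] -> 0
Total inversions = 0 + 1 + 0 = 1
Final answer: 1


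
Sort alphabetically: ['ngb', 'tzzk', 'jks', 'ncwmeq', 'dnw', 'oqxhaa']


Compare strings character by character (the first differing letter decides):
  'dnw' < 'jks' since 'd' < 'j' at position 1
  'jks' < 'ncwmeq' since 'j' < 'n' at position 1
  'ncwmeq' < 'ngb' since 'c' < 'g' at position 2
  'ngb' < 'oqxhaa' since 'n' < 'o' at position 1
  'oqxhaa' < 'tzzk' since 'o' < 't' at position 1
Chaining these comparisons gives the alphabetical order.
Final answer: ['dnw', 'jks', 'ncwmeq', 'ngb', 'oqxhaa', 'tzzk']


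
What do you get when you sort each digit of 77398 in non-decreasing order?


The number 77398 has digits: 7, 7, 3, 9, 8
Sorted: 3, 7, 7, 8, 9
Joining the sorted digits gives the result.
Final answer: 37789


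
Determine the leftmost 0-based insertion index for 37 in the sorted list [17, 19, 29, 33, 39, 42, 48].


List is sorted: [17, 19, 29, 33, 39, 42, 48]
We need the leftmost position where 37 can be inserted, i.e. the first index whose element is >= 37 (or the end of the list if none is).
Binary search with low=0, high=7 (0-based indices):
  low=0, high=7, mid=3: a[3]=33 < 37, so low = 4
  low=4, high=7, mid=5: a[5]=42 >= 37, so high = 5
  low=4, high=5, mid=4: a[4]=39 >= 37, so high = 4
Now low = high = 4, so the insertion index is 4.
Final answer: 4


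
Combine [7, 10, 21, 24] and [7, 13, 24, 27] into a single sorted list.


List A: [7, 10, 21, 24]
List B: [7, 13, 24, 27]
Repeatedly compare the front elements and take the smaller:
  7 vs 7 -> take 7
  10 vs 7 -> take 7
  10 vs 13 -> take 10
  21 vs 13 -> take 13
  21 vs 24 -> take 21
  24 vs 24 -> take 24
  A is exhausted; append the rest of B: [24, 27]
Final answer: [7, 7, 10, 13, 21, 24, 24, 27]


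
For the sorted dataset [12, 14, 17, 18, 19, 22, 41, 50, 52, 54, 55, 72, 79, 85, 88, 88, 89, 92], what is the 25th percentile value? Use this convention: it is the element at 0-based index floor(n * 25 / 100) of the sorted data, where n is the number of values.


The dataset has n = 18 elements.
Index = floor(18 * 25 / 100) = floor(450 / 100) = floor(4.5) = 4
Counting from index 0 in the sorted data, the element at index 4 is 19.
Final answer: 19
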